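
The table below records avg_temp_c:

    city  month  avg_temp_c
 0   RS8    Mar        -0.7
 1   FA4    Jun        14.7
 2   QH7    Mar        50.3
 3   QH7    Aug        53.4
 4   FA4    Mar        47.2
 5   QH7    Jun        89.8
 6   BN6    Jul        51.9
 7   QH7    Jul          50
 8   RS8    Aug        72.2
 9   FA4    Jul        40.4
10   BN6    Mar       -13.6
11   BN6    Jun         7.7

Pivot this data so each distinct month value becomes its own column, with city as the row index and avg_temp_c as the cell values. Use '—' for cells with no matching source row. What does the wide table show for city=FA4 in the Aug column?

No long-format row has city=FA4 and month=Aug, so the cell is —.

—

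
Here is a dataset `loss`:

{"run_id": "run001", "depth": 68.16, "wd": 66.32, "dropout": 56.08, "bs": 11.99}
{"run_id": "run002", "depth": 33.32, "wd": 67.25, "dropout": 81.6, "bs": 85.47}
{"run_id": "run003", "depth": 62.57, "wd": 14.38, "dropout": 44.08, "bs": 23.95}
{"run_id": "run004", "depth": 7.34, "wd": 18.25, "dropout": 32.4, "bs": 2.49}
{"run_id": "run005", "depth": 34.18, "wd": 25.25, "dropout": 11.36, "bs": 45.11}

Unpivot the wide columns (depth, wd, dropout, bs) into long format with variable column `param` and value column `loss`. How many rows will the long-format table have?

5 run_id values × 4 melted columns = 20 rows.

20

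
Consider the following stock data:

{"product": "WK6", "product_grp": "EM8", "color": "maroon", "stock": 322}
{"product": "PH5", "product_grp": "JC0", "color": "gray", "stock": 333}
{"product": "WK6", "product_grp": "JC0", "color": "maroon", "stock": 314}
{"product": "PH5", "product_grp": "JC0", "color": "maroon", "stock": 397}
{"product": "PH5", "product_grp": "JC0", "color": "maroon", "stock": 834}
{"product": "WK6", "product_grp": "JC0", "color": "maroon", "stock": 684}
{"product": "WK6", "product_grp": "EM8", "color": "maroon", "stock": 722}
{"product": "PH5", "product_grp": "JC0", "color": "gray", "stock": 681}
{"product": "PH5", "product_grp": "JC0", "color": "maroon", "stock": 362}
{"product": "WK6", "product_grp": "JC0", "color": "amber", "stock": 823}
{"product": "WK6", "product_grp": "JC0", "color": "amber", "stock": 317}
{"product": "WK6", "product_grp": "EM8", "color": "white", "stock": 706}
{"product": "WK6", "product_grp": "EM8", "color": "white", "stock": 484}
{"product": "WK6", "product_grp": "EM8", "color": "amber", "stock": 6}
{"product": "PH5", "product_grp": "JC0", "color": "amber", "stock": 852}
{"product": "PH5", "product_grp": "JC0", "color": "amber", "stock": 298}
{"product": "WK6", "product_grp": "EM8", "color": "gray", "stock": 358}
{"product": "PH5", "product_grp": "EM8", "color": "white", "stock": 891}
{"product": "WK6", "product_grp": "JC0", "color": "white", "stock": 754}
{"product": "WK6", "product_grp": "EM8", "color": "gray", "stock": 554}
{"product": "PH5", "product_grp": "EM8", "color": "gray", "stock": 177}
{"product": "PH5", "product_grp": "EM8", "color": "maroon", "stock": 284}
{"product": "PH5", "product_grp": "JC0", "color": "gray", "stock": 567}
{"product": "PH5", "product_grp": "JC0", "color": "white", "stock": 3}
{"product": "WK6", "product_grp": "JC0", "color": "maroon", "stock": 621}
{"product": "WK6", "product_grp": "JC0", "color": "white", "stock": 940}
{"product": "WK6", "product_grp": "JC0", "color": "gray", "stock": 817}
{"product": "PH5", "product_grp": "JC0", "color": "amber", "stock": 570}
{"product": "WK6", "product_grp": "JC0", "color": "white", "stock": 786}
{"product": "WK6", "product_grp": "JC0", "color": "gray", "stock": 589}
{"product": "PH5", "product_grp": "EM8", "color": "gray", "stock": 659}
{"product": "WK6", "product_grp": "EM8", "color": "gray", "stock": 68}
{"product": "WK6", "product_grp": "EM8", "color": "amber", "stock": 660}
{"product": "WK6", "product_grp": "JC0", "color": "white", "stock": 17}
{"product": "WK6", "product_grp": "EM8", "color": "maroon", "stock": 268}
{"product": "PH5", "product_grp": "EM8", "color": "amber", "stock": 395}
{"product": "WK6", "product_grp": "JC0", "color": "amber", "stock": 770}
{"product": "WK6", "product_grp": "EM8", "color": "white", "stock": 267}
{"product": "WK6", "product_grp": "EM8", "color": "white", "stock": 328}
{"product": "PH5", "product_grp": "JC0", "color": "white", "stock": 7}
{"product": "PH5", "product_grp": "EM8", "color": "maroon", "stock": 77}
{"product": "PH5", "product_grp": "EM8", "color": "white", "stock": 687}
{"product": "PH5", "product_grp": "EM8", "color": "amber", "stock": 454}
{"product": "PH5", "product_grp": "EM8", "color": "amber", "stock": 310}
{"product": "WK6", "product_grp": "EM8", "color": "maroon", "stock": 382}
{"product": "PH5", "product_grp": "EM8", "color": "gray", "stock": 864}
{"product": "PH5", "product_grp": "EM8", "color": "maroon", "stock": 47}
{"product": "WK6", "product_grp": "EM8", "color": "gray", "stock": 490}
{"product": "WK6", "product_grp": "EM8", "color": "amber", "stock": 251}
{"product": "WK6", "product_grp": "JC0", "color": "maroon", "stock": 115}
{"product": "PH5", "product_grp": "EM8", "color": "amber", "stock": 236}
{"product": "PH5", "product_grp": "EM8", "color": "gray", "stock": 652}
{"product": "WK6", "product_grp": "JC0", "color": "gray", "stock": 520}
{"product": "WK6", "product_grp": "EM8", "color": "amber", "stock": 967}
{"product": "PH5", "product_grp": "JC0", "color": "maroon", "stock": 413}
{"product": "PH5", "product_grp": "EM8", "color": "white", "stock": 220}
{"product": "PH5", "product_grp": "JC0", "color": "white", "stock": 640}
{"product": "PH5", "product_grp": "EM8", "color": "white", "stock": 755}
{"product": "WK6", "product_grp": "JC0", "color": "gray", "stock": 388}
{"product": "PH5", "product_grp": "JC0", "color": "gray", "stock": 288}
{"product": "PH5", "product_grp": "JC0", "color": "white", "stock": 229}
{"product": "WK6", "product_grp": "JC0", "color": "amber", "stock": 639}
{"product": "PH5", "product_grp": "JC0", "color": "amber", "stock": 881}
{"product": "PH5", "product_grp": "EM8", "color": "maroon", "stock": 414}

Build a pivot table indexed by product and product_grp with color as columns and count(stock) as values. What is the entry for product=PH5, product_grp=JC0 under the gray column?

4

Rows with product=PH5, product_grp=JC0 and color=gray: stock values are 333, 681, 567, 288.
4 rows match — count = 4.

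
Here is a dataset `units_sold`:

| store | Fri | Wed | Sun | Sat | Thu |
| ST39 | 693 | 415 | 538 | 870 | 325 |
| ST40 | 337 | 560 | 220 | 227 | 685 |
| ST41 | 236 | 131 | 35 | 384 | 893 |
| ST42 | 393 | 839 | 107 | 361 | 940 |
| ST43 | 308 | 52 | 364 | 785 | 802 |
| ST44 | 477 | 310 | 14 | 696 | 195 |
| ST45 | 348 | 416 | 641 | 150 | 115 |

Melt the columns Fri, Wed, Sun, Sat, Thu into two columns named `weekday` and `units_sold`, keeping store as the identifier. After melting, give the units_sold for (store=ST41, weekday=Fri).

Unpivoting turns each (store, wide-column) pair into one long row.
The wide cell at row ST41, column Fri holds 236, so the long row (ST41, Fri) has units_sold=236.

236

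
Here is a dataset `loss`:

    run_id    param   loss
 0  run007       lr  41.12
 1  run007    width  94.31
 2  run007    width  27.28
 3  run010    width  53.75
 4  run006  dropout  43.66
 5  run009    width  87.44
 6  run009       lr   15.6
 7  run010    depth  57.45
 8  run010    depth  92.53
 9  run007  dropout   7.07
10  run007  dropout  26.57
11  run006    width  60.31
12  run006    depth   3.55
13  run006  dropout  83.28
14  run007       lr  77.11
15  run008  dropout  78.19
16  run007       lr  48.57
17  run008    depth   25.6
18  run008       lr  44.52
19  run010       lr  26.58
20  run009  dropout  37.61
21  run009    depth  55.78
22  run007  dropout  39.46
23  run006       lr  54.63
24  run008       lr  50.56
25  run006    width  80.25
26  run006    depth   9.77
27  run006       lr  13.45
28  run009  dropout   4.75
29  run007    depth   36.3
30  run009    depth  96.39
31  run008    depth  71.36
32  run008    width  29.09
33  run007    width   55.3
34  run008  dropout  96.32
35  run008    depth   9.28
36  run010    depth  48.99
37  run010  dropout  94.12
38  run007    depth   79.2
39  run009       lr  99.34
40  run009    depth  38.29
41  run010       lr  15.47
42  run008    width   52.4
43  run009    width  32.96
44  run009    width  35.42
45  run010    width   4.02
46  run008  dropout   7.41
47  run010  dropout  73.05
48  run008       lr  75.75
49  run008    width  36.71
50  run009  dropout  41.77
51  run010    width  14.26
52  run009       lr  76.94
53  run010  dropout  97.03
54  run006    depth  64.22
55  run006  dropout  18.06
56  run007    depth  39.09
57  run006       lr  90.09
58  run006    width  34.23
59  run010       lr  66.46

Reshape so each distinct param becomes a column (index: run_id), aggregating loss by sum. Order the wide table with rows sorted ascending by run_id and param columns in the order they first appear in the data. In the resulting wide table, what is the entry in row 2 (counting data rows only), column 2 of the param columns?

176.89

With rows sorted ascending by run_id, row 2 is run_id=run007. param columns in first-appearance order: lr, width, dropout, depth; column 2 is width.
Long rows with run_id=run007, param=width: 94.31 + 27.28 + 55.3 = 176.89.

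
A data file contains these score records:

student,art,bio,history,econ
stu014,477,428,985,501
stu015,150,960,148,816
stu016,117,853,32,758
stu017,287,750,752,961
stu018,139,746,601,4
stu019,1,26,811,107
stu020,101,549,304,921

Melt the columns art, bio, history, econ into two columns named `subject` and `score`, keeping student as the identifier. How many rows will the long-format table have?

7 student values × 4 melted columns = 28 rows.

28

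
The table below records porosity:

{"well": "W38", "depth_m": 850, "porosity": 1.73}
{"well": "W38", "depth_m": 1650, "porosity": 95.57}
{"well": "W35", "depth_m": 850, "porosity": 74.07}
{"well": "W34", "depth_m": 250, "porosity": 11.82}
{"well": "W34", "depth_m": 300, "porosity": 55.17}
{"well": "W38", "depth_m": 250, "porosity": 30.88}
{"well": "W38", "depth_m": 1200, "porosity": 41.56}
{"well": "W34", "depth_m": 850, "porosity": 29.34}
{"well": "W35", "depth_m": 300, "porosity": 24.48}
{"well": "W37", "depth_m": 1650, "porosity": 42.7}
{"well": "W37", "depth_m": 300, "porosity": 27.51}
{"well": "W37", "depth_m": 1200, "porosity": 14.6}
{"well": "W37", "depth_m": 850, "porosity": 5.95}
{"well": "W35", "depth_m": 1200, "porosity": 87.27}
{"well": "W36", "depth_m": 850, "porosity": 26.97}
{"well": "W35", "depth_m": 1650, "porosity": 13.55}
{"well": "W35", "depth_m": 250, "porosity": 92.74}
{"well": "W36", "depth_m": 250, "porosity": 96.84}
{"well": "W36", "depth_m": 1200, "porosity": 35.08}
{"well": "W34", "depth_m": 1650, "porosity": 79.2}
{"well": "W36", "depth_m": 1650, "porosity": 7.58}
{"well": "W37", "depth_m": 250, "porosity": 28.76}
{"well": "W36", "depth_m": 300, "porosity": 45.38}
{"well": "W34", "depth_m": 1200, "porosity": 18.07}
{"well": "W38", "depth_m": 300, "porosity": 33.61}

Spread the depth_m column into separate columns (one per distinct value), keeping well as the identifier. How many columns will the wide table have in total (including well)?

6

1 column for well plus 5 distinct depth_m values → 6 columns.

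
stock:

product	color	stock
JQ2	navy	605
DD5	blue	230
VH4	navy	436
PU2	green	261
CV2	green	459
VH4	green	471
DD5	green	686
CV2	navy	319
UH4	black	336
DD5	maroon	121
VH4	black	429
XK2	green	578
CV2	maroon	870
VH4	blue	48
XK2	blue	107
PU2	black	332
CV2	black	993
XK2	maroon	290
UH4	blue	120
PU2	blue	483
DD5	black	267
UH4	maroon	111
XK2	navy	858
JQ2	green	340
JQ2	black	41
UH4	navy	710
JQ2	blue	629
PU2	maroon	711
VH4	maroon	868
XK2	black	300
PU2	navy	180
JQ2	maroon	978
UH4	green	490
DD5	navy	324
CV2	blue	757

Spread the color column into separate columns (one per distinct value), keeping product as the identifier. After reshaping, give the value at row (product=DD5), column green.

Wide layout: rows indexed by product, columns are the 5 distinct color values (navy, blue, green, black, maroon).
Cell (product=DD5, color=green) draws from the long row where product=DD5 and color=green, which has stock=686.

686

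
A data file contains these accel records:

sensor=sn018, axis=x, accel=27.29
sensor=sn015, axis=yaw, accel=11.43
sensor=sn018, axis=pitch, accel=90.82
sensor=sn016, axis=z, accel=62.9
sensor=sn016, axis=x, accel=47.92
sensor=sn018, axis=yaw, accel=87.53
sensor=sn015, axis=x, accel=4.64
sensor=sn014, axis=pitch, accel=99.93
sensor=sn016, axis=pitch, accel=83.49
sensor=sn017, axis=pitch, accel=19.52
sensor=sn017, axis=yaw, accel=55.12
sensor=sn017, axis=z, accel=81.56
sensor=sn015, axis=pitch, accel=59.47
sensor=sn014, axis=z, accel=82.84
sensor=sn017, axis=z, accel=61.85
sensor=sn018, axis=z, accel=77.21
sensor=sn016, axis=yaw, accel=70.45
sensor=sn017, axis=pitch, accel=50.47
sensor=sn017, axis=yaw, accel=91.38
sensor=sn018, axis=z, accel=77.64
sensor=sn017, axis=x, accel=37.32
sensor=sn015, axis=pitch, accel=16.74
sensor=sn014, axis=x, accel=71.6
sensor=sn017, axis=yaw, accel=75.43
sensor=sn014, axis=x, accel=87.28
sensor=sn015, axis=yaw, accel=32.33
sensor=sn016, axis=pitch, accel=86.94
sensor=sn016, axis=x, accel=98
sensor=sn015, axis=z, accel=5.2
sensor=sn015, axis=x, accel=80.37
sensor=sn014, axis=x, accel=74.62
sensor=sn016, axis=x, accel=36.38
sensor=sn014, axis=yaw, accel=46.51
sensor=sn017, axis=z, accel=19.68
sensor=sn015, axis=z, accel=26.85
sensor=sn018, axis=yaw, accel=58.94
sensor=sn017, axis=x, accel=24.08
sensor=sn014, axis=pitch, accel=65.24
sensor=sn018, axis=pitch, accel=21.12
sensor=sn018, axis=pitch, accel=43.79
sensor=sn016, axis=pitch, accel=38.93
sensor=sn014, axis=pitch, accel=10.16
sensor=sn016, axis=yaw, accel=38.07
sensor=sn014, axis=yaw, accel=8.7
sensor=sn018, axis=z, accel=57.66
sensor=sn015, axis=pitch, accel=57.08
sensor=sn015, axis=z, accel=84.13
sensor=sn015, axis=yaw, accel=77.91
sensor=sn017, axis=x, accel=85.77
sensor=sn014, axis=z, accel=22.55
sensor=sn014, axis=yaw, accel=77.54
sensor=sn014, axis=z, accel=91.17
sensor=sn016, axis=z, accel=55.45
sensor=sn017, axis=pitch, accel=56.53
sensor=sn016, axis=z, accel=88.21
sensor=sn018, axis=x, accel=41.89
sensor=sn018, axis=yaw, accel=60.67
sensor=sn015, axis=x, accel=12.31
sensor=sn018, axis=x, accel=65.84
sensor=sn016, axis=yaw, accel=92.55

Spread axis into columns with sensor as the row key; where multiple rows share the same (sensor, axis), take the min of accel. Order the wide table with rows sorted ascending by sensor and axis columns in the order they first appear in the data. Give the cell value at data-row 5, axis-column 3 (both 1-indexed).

With rows sorted ascending by sensor, row 5 is sensor=sn018. axis columns in first-appearance order: x, yaw, pitch, z; column 3 is pitch.
Long rows with sensor=sn018, axis=pitch: min(90.82, 21.12, 43.79) = 21.12.

21.12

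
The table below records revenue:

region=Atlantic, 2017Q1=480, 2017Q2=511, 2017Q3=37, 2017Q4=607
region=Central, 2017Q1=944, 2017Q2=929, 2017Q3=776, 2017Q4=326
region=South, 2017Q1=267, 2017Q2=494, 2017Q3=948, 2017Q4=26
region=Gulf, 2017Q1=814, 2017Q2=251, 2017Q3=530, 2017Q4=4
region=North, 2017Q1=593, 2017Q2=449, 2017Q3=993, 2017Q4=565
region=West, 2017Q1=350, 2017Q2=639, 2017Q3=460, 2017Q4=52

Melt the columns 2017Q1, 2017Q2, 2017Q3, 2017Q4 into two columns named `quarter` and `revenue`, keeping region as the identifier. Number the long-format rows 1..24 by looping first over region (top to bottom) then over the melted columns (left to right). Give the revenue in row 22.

639

24 rows total (6 × 4). Row 22: index ⌊(22-1)/4⌋ = 5 into region → West; (22-1) mod 4 = 1 into the melted columns → 2017Q2.
So row 22 is (West, 2017Q2, 639); revenue = 639.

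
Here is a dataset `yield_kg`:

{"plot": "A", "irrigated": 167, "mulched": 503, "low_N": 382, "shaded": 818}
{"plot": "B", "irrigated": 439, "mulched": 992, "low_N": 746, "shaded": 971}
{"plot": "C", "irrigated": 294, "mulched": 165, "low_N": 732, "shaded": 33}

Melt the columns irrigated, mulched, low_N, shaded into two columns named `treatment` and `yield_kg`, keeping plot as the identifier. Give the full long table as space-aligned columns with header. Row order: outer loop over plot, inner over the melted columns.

plot  treatment  yield_kg
A     irrigated  167     
A     mulched    503     
A     low_N      382     
A     shaded     818     
B     irrigated  439     
B     mulched    992     
B     low_N      746     
B     shaded     971     
C     irrigated  294     
C     mulched    165     
C     low_N      732     
C     shaded     33      

Each (plot, column) pair becomes one row: 3 × 4 = 12 rows.
For example, (A, irrigated) → yield_kg=167.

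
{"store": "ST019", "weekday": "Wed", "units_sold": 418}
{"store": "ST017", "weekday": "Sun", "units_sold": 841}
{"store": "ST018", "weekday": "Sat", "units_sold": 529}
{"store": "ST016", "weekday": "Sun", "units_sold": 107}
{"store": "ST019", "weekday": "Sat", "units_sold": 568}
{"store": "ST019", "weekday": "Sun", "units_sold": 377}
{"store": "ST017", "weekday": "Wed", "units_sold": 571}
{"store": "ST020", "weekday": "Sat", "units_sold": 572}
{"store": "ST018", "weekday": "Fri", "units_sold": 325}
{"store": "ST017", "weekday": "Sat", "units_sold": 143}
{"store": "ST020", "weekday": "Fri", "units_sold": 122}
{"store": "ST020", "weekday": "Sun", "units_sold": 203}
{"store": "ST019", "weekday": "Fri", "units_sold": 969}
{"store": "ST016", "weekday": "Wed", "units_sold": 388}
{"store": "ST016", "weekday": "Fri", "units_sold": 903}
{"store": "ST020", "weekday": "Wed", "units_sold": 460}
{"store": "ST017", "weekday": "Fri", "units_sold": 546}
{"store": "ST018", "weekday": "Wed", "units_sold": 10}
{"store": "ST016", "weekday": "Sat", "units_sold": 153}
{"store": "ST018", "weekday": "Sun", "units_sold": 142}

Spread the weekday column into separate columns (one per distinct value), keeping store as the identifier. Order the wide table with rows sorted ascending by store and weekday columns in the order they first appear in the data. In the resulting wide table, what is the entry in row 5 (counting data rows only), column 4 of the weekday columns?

122

With rows sorted ascending by store, row 5 is store=ST020. weekday columns in first-appearance order: Wed, Sun, Sat, Fri; column 4 is Fri.
Long rows with store=ST020, weekday=Fri: units_sold = 122.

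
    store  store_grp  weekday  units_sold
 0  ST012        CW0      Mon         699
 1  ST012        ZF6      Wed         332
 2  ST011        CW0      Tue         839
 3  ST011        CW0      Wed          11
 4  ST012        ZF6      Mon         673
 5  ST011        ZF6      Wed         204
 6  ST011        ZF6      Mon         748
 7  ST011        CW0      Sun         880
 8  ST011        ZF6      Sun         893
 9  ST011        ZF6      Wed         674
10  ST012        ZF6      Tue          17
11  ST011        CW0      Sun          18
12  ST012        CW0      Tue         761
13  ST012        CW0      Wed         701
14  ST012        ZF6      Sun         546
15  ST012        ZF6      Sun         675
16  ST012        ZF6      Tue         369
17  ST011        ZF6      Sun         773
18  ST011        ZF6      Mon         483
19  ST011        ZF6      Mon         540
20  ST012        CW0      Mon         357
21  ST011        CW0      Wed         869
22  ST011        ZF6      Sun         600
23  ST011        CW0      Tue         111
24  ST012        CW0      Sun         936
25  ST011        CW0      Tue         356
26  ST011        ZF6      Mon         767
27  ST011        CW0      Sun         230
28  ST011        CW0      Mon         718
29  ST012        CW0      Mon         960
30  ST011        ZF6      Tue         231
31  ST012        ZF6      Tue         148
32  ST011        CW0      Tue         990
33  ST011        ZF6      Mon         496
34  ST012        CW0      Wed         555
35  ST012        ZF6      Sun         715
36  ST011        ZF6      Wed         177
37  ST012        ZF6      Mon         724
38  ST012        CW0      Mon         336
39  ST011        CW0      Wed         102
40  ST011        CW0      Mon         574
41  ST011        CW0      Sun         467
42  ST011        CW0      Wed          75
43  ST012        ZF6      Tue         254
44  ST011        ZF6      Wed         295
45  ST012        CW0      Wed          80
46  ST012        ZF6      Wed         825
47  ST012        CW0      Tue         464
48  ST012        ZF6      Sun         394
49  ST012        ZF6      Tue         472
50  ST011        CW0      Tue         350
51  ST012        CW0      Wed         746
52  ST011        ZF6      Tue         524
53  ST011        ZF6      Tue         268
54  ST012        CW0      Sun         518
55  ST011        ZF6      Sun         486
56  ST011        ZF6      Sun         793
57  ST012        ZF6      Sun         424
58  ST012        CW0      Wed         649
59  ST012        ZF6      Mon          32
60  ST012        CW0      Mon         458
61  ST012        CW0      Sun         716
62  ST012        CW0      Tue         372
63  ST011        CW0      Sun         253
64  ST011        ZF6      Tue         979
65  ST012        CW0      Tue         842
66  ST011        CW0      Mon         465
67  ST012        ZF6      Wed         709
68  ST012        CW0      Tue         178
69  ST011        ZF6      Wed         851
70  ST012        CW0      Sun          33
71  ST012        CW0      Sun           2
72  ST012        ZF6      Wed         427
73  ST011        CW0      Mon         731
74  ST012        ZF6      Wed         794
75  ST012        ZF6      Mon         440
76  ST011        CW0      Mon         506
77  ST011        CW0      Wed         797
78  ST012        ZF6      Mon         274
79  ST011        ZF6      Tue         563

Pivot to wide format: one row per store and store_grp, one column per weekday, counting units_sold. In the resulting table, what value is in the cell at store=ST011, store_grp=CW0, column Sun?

5

Rows with store=ST011, store_grp=CW0 and weekday=Sun: units_sold values are 880, 18, 230, 467, 253.
5 rows match — count = 5.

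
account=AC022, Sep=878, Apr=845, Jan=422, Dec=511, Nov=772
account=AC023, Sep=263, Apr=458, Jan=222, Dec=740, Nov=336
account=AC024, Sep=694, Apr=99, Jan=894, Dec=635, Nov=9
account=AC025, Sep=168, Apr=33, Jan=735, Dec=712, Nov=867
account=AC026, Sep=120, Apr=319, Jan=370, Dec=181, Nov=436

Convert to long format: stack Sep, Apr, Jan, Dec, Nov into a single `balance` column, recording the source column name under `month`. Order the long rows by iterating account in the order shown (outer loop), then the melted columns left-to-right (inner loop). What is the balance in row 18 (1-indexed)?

735

25 rows total (5 × 5). Row 18: index ⌊(18-1)/5⌋ = 3 into account → AC025; (18-1) mod 5 = 2 into the melted columns → Jan.
So row 18 is (AC025, Jan, 735); balance = 735.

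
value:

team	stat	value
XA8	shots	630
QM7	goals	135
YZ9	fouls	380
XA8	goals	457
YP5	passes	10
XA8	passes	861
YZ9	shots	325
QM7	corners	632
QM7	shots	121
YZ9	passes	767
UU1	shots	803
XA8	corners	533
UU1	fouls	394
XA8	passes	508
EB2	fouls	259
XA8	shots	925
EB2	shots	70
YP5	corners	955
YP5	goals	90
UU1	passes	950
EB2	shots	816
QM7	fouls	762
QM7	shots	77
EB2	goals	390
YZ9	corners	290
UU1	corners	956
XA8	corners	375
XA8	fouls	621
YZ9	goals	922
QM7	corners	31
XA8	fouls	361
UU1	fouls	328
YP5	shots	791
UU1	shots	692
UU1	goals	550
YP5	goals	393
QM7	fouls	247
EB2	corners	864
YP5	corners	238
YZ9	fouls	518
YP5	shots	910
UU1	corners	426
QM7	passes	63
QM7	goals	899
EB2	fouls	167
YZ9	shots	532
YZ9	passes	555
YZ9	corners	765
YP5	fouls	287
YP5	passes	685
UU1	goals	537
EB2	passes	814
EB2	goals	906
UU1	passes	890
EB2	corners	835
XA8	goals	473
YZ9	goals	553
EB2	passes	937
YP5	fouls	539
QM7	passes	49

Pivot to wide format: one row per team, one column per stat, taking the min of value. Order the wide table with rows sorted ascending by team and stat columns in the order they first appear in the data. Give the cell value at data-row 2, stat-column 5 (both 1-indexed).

31

With rows sorted ascending by team, row 2 is team=QM7. stat columns in first-appearance order: shots, goals, fouls, passes, corners; column 5 is corners.
Long rows with team=QM7, stat=corners: min(632, 31) = 31.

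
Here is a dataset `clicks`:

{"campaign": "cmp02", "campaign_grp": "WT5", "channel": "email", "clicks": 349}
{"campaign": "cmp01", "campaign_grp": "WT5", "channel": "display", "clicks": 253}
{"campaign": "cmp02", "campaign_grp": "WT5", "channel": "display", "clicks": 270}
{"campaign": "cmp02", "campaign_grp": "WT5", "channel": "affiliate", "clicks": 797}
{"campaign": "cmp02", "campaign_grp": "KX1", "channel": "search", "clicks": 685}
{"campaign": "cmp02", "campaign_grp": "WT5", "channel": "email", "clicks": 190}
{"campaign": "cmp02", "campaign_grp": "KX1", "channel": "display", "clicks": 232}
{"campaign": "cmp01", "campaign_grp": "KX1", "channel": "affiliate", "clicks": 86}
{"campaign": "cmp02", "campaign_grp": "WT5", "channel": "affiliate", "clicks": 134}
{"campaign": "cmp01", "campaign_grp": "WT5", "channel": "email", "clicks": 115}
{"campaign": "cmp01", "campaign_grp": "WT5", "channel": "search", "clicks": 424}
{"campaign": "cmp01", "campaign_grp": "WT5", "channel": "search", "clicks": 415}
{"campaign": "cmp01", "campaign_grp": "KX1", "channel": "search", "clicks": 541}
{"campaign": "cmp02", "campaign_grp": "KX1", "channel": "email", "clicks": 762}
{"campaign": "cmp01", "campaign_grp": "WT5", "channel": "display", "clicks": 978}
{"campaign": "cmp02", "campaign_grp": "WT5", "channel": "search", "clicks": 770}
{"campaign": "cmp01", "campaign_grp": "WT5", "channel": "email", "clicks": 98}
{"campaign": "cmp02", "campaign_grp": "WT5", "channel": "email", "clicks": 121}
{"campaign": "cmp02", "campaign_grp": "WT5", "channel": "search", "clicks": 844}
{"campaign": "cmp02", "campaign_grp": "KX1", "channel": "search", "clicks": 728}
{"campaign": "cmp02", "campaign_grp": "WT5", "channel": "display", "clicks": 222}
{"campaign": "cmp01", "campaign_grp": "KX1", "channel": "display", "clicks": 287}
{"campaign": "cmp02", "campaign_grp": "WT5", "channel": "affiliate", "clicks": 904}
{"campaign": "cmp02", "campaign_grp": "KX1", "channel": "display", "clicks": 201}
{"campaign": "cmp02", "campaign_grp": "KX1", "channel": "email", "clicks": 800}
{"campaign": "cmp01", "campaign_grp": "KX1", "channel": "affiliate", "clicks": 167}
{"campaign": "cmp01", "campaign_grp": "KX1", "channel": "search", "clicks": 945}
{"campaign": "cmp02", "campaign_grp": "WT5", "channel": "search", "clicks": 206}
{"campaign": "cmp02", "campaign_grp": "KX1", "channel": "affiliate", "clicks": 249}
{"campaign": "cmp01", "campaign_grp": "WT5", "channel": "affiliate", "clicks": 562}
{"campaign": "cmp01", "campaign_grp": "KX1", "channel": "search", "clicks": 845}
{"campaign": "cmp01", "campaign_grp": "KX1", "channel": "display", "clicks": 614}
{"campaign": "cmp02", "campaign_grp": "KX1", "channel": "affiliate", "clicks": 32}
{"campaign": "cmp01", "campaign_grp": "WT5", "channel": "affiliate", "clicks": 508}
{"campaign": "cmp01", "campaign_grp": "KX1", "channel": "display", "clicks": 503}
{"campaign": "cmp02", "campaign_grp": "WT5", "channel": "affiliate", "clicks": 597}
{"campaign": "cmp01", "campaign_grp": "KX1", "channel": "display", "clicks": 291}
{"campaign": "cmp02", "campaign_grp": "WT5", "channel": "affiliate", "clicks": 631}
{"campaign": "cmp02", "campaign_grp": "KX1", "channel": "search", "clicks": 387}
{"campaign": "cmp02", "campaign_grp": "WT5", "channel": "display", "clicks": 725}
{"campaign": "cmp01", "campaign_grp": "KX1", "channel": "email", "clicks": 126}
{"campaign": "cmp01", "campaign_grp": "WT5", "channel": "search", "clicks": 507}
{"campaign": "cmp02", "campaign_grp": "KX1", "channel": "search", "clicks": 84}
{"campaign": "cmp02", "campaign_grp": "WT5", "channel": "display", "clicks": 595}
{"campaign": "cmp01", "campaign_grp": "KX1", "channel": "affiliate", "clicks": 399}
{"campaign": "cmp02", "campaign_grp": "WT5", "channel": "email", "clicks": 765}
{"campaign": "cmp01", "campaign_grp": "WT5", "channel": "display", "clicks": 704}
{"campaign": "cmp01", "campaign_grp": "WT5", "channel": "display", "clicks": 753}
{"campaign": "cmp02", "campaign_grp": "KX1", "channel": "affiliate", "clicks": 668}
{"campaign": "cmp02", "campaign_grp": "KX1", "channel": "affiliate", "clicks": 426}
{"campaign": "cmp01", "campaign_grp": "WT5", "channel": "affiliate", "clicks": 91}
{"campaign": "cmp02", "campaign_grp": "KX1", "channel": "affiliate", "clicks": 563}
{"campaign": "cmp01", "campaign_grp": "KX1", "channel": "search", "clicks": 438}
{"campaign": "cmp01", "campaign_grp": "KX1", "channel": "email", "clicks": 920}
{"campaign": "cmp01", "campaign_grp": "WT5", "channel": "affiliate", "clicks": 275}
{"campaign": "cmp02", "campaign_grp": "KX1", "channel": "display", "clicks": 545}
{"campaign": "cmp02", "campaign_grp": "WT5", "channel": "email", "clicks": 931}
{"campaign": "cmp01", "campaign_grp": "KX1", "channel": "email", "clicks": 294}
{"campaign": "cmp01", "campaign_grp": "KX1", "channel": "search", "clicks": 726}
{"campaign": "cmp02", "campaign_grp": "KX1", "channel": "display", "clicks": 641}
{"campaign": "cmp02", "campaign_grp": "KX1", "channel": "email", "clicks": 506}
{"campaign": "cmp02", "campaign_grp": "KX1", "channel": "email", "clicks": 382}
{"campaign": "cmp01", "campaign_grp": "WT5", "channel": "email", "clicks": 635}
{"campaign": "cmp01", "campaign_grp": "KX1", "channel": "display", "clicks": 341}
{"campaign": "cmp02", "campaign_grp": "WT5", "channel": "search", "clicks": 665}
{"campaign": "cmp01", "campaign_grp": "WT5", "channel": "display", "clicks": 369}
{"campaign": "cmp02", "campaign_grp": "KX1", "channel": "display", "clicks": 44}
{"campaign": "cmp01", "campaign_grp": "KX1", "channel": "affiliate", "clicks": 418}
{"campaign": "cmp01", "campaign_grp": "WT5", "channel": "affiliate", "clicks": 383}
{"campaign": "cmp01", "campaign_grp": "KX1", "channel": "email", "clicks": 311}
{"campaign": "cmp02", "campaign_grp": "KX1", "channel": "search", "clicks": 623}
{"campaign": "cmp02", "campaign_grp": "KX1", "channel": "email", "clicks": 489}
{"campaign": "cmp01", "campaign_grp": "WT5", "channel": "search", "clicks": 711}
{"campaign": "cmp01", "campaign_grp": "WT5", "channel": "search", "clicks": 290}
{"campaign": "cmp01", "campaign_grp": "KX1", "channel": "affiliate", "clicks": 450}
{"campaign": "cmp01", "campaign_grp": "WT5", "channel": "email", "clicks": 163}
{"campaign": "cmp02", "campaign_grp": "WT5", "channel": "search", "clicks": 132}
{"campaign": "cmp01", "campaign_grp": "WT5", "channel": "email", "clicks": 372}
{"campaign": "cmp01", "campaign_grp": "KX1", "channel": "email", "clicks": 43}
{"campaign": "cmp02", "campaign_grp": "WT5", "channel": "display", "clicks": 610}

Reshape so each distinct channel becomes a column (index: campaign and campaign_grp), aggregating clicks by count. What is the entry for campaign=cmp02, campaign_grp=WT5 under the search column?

5

Rows with campaign=cmp02, campaign_grp=WT5 and channel=search: clicks values are 770, 844, 206, 665, 132.
5 rows match — count = 5.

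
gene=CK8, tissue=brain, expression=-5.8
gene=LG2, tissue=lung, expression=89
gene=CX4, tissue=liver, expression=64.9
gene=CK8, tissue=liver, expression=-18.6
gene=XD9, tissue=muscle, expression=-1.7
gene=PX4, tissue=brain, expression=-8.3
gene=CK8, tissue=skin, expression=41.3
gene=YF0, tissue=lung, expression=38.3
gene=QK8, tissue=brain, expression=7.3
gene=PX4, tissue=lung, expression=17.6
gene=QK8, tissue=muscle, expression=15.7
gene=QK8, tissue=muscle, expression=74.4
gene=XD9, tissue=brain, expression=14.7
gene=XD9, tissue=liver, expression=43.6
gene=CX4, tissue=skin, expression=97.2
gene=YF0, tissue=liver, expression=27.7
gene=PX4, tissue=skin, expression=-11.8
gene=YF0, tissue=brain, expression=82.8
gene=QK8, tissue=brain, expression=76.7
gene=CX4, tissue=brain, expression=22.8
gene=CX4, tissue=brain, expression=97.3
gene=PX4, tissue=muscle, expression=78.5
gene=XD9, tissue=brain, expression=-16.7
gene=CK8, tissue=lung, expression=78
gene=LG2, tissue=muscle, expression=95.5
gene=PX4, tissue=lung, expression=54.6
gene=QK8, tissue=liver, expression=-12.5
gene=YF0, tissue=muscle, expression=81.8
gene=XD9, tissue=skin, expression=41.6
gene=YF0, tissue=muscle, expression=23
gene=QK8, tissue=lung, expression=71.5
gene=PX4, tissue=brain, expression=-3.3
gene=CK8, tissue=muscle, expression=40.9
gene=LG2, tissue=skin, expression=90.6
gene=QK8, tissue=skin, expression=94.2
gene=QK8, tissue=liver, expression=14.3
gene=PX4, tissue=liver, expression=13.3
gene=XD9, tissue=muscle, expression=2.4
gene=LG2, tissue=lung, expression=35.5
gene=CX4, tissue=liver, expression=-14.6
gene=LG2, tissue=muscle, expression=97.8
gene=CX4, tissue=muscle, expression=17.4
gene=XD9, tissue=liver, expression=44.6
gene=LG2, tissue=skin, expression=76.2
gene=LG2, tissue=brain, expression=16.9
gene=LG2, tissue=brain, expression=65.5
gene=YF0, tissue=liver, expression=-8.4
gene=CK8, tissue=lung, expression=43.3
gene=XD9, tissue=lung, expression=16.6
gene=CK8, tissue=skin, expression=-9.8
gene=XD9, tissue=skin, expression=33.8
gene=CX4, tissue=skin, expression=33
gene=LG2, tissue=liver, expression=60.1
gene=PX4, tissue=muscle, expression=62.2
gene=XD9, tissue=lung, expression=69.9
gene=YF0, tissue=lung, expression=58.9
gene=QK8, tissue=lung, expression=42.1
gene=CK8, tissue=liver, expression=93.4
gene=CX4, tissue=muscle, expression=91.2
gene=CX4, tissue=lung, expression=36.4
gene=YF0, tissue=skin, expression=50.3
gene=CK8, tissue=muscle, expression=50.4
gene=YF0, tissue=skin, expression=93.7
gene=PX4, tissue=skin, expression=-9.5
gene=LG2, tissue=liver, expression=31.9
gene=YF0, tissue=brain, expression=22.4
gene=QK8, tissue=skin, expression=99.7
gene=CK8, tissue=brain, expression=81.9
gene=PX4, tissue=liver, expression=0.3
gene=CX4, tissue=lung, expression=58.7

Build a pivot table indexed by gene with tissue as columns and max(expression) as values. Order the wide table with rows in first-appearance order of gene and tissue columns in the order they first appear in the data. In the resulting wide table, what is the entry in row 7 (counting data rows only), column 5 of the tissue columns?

99.7

With rows in first-appearance order of gene, row 7 is gene=QK8. tissue columns in first-appearance order: brain, lung, liver, muscle, skin; column 5 is skin.
Long rows with gene=QK8, tissue=skin: max(94.2, 99.7) = 99.7.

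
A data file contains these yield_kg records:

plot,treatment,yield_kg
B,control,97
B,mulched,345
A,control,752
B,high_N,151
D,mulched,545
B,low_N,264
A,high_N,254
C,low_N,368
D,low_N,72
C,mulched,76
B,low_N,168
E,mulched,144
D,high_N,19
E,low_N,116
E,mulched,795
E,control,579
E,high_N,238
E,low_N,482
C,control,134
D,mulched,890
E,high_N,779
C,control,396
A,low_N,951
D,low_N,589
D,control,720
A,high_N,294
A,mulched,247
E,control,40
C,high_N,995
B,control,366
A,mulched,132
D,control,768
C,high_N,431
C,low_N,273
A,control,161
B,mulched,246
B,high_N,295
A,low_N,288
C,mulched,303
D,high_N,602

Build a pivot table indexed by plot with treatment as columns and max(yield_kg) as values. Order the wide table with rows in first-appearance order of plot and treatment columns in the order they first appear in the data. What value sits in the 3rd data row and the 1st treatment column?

768

With rows in first-appearance order of plot, row 3 is plot=D. treatment columns in first-appearance order: control, mulched, high_N, low_N; column 1 is control.
Long rows with plot=D, treatment=control: max(720, 768) = 768.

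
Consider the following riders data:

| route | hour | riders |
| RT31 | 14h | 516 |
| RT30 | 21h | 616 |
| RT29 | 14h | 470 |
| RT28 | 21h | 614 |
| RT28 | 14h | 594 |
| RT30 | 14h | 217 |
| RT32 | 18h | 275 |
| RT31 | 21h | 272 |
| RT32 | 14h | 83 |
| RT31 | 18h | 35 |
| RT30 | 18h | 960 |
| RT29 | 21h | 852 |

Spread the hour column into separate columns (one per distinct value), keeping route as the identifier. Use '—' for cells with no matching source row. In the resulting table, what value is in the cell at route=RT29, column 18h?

—

No long-format row has route=RT29 and hour=18h, so the cell is —.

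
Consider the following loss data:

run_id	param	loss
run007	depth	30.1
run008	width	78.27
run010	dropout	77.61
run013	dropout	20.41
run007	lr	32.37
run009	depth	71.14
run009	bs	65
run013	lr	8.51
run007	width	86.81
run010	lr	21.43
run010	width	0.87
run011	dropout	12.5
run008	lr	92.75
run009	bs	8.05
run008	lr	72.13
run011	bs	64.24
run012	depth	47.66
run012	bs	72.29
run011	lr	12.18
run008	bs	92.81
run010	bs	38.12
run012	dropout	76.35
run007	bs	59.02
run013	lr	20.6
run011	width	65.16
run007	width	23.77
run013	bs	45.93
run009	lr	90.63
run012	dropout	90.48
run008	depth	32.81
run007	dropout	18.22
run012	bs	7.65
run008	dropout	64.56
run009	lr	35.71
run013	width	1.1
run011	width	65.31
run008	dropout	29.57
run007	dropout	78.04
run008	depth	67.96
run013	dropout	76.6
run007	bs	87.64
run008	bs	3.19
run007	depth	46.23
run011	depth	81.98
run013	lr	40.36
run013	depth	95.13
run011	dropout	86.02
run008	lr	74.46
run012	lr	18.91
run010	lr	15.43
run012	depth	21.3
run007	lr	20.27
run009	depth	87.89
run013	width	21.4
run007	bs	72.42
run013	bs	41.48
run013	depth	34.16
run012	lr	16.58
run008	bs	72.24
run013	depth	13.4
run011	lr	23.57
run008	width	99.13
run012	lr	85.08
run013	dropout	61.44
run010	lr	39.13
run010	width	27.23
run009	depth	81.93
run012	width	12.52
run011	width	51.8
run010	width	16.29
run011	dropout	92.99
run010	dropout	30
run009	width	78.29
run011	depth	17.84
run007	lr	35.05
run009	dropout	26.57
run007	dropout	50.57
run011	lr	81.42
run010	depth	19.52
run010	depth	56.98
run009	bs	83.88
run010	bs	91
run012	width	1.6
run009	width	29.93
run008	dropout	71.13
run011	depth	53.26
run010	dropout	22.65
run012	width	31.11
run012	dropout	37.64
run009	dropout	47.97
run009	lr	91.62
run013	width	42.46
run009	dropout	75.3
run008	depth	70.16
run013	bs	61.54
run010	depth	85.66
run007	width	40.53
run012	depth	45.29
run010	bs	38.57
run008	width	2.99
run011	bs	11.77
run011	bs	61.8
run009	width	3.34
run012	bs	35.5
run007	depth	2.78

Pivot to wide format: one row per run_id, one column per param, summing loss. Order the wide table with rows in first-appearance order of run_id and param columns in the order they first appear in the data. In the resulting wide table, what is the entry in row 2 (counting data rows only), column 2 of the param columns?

180.39

With rows in first-appearance order of run_id, row 2 is run_id=run008. param columns in first-appearance order: depth, width, dropout, lr, bs; column 2 is width.
Long rows with run_id=run008, param=width: 78.27 + 99.13 + 2.99 = 180.39.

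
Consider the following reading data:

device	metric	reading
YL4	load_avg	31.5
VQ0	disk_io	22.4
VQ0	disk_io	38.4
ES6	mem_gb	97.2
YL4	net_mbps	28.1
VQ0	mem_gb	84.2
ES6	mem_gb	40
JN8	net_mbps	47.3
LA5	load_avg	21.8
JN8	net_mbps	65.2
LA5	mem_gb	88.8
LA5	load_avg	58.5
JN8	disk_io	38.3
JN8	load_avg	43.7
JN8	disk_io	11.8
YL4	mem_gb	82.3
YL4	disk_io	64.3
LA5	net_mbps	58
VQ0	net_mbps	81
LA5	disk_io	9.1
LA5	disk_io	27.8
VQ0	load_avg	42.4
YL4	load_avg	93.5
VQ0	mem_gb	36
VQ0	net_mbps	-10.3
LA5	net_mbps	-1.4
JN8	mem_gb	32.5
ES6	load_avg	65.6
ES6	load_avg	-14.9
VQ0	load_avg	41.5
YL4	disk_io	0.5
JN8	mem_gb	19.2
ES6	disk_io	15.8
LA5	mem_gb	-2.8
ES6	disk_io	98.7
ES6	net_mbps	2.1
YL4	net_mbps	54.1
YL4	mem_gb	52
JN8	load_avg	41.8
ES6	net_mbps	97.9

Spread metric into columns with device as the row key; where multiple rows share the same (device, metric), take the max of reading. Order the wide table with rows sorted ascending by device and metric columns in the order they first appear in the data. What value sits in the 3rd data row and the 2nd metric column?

27.8

With rows sorted ascending by device, row 3 is device=LA5. metric columns in first-appearance order: load_avg, disk_io, mem_gb, net_mbps; column 2 is disk_io.
Long rows with device=LA5, metric=disk_io: max(9.1, 27.8) = 27.8.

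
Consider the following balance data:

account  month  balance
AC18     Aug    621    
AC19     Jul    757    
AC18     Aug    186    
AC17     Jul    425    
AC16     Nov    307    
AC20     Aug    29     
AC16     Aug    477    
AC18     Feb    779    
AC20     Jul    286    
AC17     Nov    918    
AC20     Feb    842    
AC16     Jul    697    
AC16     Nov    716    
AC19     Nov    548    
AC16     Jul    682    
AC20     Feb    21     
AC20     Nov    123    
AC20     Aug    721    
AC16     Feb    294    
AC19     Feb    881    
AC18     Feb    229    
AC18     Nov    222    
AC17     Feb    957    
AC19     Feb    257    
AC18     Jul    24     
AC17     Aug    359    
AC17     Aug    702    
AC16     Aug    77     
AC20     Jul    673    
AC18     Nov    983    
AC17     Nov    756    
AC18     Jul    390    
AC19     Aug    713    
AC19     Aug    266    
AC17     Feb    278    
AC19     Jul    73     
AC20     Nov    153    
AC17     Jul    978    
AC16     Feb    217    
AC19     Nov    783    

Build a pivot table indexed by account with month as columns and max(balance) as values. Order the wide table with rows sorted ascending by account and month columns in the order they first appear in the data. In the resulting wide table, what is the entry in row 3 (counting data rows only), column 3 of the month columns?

With rows sorted ascending by account, row 3 is account=AC18. month columns in first-appearance order: Aug, Jul, Nov, Feb; column 3 is Nov.
Long rows with account=AC18, month=Nov: max(222, 983) = 983.

983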